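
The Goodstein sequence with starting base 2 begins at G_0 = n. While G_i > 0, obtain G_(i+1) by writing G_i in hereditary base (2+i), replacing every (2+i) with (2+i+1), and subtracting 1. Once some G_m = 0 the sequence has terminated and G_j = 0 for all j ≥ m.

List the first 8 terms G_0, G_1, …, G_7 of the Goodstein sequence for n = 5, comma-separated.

5, 27, 255, 467, 775, 1197, 1751, 2454

5 —HB2→ 2^2 + 1 —bump→ 3^3 + 1 = 28 —(−1)→ 27
27 —HB3→ 3^3 —bump→ 4^4 = 256 —(−1)→ 255
255 —HB4→ 3·4^3 + 3·4^2 + 3·4 + 3 —bump→ 3·5^3 + 3·5^2 + 3·5 + 3 = 468 —(−1)→ 467
467 —HB5→ 3·5^3 + 3·5^2 + 3·5 + 2 —bump→ 3·6^3 + 3·6^2 + 3·6 + 2 = 776 —(−1)→ 775
775 —HB6→ 3·6^3 + 3·6^2 + 3·6 + 1 —bump→ 3·7^3 + 3·7^2 + 3·7 + 1 = 1198 —(−1)→ 1197
1197 —HB7→ 3·7^3 + 3·7^2 + 3·7 —bump→ 3·8^3 + 3·8^2 + 3·8 = 1752 —(−1)→ 1751
1751 —HB8→ 3·8^3 + 3·8^2 + 2·8 + 7 —bump→ 3·9^3 + 3·9^2 + 2·9 + 7 = 2455 —(−1)→ 2454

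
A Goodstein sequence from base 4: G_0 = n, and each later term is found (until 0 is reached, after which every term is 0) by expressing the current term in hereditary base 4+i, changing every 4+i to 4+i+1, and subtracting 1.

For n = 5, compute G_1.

base 4: 5 = 4 + 1; at 5: 5 + 1 = 6; next = 5
base 5: 5 = 5; at 6: 6 = 6; next = 5

5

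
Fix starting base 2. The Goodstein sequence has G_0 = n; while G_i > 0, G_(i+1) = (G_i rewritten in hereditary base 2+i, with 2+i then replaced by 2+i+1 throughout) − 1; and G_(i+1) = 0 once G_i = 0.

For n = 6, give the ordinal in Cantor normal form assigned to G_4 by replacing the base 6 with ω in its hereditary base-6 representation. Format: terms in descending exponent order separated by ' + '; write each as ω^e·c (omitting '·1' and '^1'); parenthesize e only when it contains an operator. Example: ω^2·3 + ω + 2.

ω^5·5 + ω^4·5 + ω^3·5 + ω^2·5 + ω·5 + 5

step 0: 6 = 2^2 + 2; sub 3 for 2: 3^3 + 3; = 30; G_1 = 30−1 = 29
step 1: 29 = 3^3 + 2; sub 4 for 3: 4^4 + 2; = 258; G_2 = 258−1 = 257
step 2: 257 = 4^4 + 1; sub 5 for 4: 5^5 + 1; = 3126; G_3 = 3126−1 = 3125
step 3: 3125 = 5^5; sub 6 for 5: 6^6; = 46656; G_4 = 46656−1 = 46655
step 4: 46655 = 5·6^5 + 5·6^4 + 5·6^3 + 5·6^2 + 5·6 + 5; sub 7 for 6: 5·7^5 + 5·7^4 + 5·7^3 + 5·7^2 + 5·7 + 5; = 98040; G_5 = 98040−1 = 98039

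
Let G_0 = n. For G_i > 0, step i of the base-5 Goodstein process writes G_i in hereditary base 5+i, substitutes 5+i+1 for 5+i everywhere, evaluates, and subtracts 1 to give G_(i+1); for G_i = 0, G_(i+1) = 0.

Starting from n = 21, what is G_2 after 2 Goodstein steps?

27

(0) 21|_5 = 4·5 + 1 ↦ 4·6 + 1|_6 = 25 ⇒ 24
(1) 24|_6 = 4·6 ↦ 4·7|_7 = 28 ⇒ 27
(2) 27|_7 = 3·7 + 6 ↦ 3·8 + 6|_8 = 30 ⇒ 29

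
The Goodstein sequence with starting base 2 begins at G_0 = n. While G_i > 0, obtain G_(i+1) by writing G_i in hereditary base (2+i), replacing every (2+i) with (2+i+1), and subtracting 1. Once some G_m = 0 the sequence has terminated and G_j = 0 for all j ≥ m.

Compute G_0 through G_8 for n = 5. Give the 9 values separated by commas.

(0) 5|_2 = 2^2 + 1 ↦ 3^3 + 1|_3 = 28 ⇒ 27
(1) 27|_3 = 3^3 ↦ 4^4|_4 = 256 ⇒ 255
(2) 255|_4 = 3·4^3 + 3·4^2 + 3·4 + 3 ↦ 3·5^3 + 3·5^2 + 3·5 + 3|_5 = 468 ⇒ 467
(3) 467|_5 = 3·5^3 + 3·5^2 + 3·5 + 2 ↦ 3·6^3 + 3·6^2 + 3·6 + 2|_6 = 776 ⇒ 775
(4) 775|_6 = 3·6^3 + 3·6^2 + 3·6 + 1 ↦ 3·7^3 + 3·7^2 + 3·7 + 1|_7 = 1198 ⇒ 1197
(5) 1197|_7 = 3·7^3 + 3·7^2 + 3·7 ↦ 3·8^3 + 3·8^2 + 3·8|_8 = 1752 ⇒ 1751
(6) 1751|_8 = 3·8^3 + 3·8^2 + 2·8 + 7 ↦ 3·9^3 + 3·9^2 + 2·9 + 7|_9 = 2455 ⇒ 2454
(7) 2454|_9 = 3·9^3 + 3·9^2 + 2·9 + 6 ↦ 3·10^3 + 3·10^2 + 2·10 + 6|_10 = 3326 ⇒ 3325

5, 27, 255, 467, 775, 1197, 1751, 2454, 3325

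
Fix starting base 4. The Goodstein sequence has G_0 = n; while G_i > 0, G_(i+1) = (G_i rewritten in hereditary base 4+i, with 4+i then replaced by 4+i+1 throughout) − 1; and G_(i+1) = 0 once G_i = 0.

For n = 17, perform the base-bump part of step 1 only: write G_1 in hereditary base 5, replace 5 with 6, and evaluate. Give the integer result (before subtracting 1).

36

17 —HB4→ 4^2 + 1 —bump→ 5^2 + 1 = 26 —(−1)→ 25
25 —HB5→ 5^2 —bump→ 6^2 = 36 —(−1)→ 35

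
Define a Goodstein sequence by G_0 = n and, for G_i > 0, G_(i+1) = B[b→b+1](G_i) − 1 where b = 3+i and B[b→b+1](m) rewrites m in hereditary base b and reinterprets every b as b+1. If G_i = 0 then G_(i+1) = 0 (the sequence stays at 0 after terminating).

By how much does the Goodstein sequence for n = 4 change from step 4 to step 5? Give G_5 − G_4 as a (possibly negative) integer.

i=0: 4 = 3 + 1 (b=3); 3→4: 4 + 1 = 5; 5−1 = 4
i=1: 4 = 4 (b=4); 4→5: 5 = 5; 5−1 = 4
i=2: 4 = 4 (b=5); 5→6: 4 = 4; 4−1 = 3
i=3: 3 = 3 (b=6); 6→7: 3 = 3; 3−1 = 2
i=4: 2 = 2 (b=7); 7→8: 2 = 2; 2−1 = 1

-1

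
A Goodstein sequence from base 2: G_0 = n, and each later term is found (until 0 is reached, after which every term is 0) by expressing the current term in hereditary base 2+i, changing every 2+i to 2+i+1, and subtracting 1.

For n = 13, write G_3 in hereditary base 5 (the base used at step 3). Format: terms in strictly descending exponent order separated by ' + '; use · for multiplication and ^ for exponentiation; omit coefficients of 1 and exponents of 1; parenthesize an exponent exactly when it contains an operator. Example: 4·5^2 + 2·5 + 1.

5^(5 + 1) + 3·5^3 + 3·5^2 + 3·5 + 2

13 —HB2→ 2^(2 + 1) + 2^2 + 1 —bump→ 3^(3 + 1) + 3^3 + 1 = 109 —(−1)→ 108
108 —HB3→ 3^(3 + 1) + 3^3 —bump→ 4^(4 + 1) + 4^4 = 1280 —(−1)→ 1279
1279 —HB4→ 4^(4 + 1) + 3·4^3 + 3·4^2 + 3·4 + 3 —bump→ 5^(5 + 1) + 3·5^3 + 3·5^2 + 3·5 + 3 = 16093 —(−1)→ 16092
16092 —HB5→ 5^(5 + 1) + 3·5^3 + 3·5^2 + 3·5 + 2 —bump→ 6^(6 + 1) + 3·6^3 + 3·6^2 + 3·6 + 2 = 280712 —(−1)→ 280711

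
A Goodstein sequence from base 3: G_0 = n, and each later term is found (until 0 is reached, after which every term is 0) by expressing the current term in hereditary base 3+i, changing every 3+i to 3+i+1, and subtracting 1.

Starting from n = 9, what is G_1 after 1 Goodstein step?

15

(0) 9|_3 = 3^2 ↦ 4^2|_4 = 16 ⇒ 15
(1) 15|_4 = 3·4 + 3 ↦ 3·5 + 3|_5 = 18 ⇒ 17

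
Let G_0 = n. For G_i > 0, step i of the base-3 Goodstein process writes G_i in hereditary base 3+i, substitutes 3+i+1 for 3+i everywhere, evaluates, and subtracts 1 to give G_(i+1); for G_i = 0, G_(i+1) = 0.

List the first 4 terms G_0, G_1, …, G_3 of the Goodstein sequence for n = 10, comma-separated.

G_0 = 10. HB_3(10) = 3^2 + 1. Bump = 17. G_1 = 16.
G_1 = 16. HB_4(16) = 4^2. Bump = 25. G_2 = 24.
G_2 = 24. HB_5(24) = 4·5 + 4. Bump = 28. G_3 = 27.

10, 16, 24, 27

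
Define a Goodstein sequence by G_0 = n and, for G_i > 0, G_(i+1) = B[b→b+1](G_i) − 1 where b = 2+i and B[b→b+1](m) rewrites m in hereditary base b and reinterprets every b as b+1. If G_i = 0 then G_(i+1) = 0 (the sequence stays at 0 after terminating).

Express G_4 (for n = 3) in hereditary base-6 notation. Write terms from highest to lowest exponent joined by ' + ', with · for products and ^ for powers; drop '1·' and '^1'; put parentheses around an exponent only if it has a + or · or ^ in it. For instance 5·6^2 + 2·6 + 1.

1

[0] 3 ≡ 2 + 1 (base 2). Lift 3: 4. −1: 3.
[1] 3 ≡ 3 (base 3). Lift 4: 4. −1: 3.
[2] 3 ≡ 3 (base 4). Lift 5: 3. −1: 2.
[3] 2 ≡ 2 (base 5). Lift 6: 2. −1: 1.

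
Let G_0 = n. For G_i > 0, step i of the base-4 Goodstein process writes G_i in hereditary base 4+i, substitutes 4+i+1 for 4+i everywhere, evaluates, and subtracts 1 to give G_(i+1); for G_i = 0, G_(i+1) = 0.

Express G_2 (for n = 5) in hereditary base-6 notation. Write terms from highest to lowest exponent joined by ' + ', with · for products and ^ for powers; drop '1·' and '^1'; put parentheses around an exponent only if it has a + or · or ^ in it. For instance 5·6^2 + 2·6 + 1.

5

(0) 5|_4 = 4 + 1 ↦ 5 + 1|_5 = 6 ⇒ 5
(1) 5|_5 = 5 ↦ 6|_6 = 6 ⇒ 5
(2) 5|_6 = 5 ↦ 5|_7 = 5 ⇒ 4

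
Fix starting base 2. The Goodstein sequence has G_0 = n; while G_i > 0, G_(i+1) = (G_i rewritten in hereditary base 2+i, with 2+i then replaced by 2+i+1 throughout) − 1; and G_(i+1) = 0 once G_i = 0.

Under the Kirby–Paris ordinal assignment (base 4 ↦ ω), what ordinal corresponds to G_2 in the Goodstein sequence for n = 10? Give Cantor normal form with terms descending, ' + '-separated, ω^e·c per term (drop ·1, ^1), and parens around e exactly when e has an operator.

ω^(ω + 1) + 1

(0) 10|_2 = 2^(2 + 1) + 2 ↦ 3^(3 + 1) + 3|_3 = 84 ⇒ 83
(1) 83|_3 = 3^(3 + 1) + 2 ↦ 4^(4 + 1) + 2|_4 = 1026 ⇒ 1025
(2) 1025|_4 = 4^(4 + 1) + 1 ↦ 5^(5 + 1) + 1|_5 = 15626 ⇒ 15625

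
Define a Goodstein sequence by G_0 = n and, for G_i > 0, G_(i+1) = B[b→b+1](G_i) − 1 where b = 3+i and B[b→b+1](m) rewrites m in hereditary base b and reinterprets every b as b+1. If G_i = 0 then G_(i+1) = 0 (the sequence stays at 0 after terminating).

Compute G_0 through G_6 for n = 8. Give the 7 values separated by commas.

G_0=8  [base 3] 2·3 + 2  →[3↦4]→  2·4 + 2 = 10  −1 ⇒ G_1=9
G_1=9  [base 4] 2·4 + 1  →[4↦5]→  2·5 + 1 = 11  −1 ⇒ G_2=10
G_2=10  [base 5] 2·5  →[5↦6]→  2·6 = 12  −1 ⇒ G_3=11
G_3=11  [base 6] 6 + 5  →[6↦7]→  7 + 5 = 12  −1 ⇒ G_4=11
G_4=11  [base 7] 7 + 4  →[7↦8]→  8 + 4 = 12  −1 ⇒ G_5=11
G_5=11  [base 8] 8 + 3  →[8↦9]→  9 + 3 = 12  −1 ⇒ G_6=11

8, 9, 10, 11, 11, 11, 11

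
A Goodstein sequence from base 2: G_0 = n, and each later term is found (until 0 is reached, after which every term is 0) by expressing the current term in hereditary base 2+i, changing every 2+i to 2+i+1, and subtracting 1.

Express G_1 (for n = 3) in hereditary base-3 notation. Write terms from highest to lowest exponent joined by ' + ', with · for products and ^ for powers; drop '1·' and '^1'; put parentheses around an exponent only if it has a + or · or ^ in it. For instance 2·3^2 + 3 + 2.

3

[0] 3 ≡ 2 + 1 (base 2). Lift 3: 4. −1: 3.
[1] 3 ≡ 3 (base 3). Lift 4: 4. −1: 3.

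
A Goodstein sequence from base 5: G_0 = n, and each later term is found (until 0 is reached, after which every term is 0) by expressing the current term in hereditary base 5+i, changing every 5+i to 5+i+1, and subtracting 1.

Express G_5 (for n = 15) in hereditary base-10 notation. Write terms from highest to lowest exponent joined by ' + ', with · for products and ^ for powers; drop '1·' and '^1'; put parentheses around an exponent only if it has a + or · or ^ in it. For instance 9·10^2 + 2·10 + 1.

i=0: 15 = 3·5 (b=5); 5→6: 3·6 = 18; 18−1 = 17
i=1: 17 = 2·6 + 5 (b=6); 6→7: 2·7 + 5 = 19; 19−1 = 18
i=2: 18 = 2·7 + 4 (b=7); 7→8: 2·8 + 4 = 20; 20−1 = 19
i=3: 19 = 2·8 + 3 (b=8); 8→9: 2·9 + 3 = 21; 21−1 = 20
i=4: 20 = 2·9 + 2 (b=9); 9→10: 2·10 + 2 = 22; 22−1 = 21

2·10 + 1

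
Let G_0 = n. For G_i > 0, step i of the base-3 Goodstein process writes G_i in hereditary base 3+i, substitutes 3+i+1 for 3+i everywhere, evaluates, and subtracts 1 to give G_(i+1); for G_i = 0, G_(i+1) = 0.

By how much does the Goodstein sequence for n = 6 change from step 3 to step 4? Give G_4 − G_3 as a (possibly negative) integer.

0

G_0 = 6. HB_3(6) = 2·3. Bump = 8. G_1 = 7.
G_1 = 7. HB_4(7) = 4 + 3. Bump = 8. G_2 = 7.
G_2 = 7. HB_5(7) = 5 + 2. Bump = 8. G_3 = 7.
G_3 = 7. HB_6(7) = 6 + 1. Bump = 8. G_4 = 7.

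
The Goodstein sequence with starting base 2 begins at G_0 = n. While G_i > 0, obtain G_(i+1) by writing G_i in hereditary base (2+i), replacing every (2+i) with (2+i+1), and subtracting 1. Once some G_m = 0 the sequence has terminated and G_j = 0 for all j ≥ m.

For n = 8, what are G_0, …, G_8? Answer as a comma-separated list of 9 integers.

8, 80, 553, 6310, 93395, 1647195, 33554571, 774841151, 20000000211

8 —HB2→ 2^(2 + 1) —bump→ 3^(3 + 1) = 81 —(−1)→ 80
80 —HB3→ 2·3^3 + 2·3^2 + 2·3 + 2 —bump→ 2·4^4 + 2·4^2 + 2·4 + 2 = 554 —(−1)→ 553
553 —HB4→ 2·4^4 + 2·4^2 + 2·4 + 1 —bump→ 2·5^5 + 2·5^2 + 2·5 + 1 = 6311 —(−1)→ 6310
6310 —HB5→ 2·5^5 + 2·5^2 + 2·5 —bump→ 2·6^6 + 2·6^2 + 2·6 = 93396 —(−1)→ 93395
93395 —HB6→ 2·6^6 + 2·6^2 + 6 + 5 —bump→ 2·7^7 + 2·7^2 + 7 + 5 = 1647196 —(−1)→ 1647195
1647195 —HB7→ 2·7^7 + 2·7^2 + 7 + 4 —bump→ 2·8^8 + 2·8^2 + 8 + 4 = 33554572 —(−1)→ 33554571
33554571 —HB8→ 2·8^8 + 2·8^2 + 8 + 3 —bump→ 2·9^9 + 2·9^2 + 9 + 3 = 774841152 —(−1)→ 774841151
774841151 —HB9→ 2·9^9 + 2·9^2 + 9 + 2 —bump→ 2·10^10 + 2·10^2 + 10 + 2 = 20000000212 —(−1)→ 20000000211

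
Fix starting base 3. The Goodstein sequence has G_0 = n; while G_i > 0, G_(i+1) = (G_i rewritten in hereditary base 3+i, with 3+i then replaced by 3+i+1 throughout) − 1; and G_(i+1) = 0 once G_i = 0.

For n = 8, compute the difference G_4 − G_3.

8 —HB3→ 2·3 + 2 —bump→ 2·4 + 2 = 10 —(−1)→ 9
9 —HB4→ 2·4 + 1 —bump→ 2·5 + 1 = 11 —(−1)→ 10
10 —HB5→ 2·5 —bump→ 2·6 = 12 —(−1)→ 11
11 —HB6→ 6 + 5 —bump→ 7 + 5 = 12 —(−1)→ 11

0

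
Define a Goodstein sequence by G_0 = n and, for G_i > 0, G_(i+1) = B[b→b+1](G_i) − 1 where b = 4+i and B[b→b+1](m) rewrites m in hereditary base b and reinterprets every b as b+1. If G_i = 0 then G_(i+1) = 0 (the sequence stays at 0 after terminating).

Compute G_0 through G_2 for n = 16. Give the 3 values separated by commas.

step 0: 16 = 4^2; sub 5 for 4: 5^2; = 25; G_1 = 25−1 = 24
step 1: 24 = 4·5 + 4; sub 6 for 5: 4·6 + 4; = 28; G_2 = 28−1 = 27

16, 24, 27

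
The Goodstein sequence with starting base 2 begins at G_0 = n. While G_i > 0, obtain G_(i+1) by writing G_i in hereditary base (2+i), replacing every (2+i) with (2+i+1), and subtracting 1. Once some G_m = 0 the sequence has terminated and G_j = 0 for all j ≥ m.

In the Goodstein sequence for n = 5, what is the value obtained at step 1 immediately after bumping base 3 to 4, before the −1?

5 —HB2→ 2^2 + 1 —bump→ 3^3 + 1 = 28 —(−1)→ 27
27 —HB3→ 3^3 —bump→ 4^4 = 256 —(−1)→ 255

256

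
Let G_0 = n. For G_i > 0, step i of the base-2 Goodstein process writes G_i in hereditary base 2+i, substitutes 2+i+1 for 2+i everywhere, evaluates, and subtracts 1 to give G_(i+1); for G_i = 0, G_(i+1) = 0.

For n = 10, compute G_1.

83

G_0=10  [base 2] 2^(2 + 1) + 2  →[2↦3]→  3^(3 + 1) + 3 = 84  −1 ⇒ G_1=83
G_1=83  [base 3] 3^(3 + 1) + 2  →[3↦4]→  4^(4 + 1) + 2 = 1026  −1 ⇒ G_2=1025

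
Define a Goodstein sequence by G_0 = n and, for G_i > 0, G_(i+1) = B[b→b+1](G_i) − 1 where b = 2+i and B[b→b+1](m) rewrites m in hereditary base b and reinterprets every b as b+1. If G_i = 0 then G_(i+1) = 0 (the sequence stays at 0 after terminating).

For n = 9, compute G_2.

(0) 9|_2 = 2^(2 + 1) + 1 ↦ 3^(3 + 1) + 1|_3 = 82 ⇒ 81
(1) 81|_3 = 3^(3 + 1) ↦ 4^(4 + 1)|_4 = 1024 ⇒ 1023

1023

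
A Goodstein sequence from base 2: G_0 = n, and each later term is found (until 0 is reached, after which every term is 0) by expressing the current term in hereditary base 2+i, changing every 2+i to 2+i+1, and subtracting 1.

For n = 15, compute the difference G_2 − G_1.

base 2: 15 = 2^(2 + 1) + 2^2 + 2 + 1; at 3: 3^(3 + 1) + 3^3 + 3 + 1 = 112; next = 111
base 3: 111 = 3^(3 + 1) + 3^3 + 3; at 4: 4^(4 + 1) + 4^4 + 4 = 1284; next = 1283

1172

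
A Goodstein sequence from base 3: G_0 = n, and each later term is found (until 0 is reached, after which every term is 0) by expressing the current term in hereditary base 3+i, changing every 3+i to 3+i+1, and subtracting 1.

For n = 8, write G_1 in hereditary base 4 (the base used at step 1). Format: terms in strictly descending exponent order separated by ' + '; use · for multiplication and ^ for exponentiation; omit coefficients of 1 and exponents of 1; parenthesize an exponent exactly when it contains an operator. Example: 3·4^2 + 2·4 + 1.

2·4 + 1

G_0 = 8. HB_3(8) = 2·3 + 2. Bump = 10. G_1 = 9.
G_1 = 9. HB_4(9) = 2·4 + 1. Bump = 11. G_2 = 10.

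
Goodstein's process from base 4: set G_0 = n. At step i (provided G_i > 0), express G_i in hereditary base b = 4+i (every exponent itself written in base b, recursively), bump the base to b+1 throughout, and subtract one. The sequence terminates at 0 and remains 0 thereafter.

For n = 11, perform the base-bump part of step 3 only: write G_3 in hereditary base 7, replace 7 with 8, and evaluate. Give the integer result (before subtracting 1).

16

G_0=11  [base 4] 2·4 + 3  →[4↦5]→  2·5 + 3 = 13  −1 ⇒ G_1=12
G_1=12  [base 5] 2·5 + 2  →[5↦6]→  2·6 + 2 = 14  −1 ⇒ G_2=13
G_2=13  [base 6] 2·6 + 1  →[6↦7]→  2·7 + 1 = 15  −1 ⇒ G_3=14
G_3=14  [base 7] 2·7  →[7↦8]→  2·8 = 16  −1 ⇒ G_4=15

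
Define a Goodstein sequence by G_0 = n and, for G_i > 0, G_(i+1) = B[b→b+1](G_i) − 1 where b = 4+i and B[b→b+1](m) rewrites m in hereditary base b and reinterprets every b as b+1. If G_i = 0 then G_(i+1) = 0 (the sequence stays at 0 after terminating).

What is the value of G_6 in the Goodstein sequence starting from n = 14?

23

step 0: 14 = 3·4 + 2; sub 5 for 4: 3·5 + 2; = 17; G_1 = 17−1 = 16
step 1: 16 = 3·5 + 1; sub 6 for 5: 3·6 + 1; = 19; G_2 = 19−1 = 18
step 2: 18 = 3·6; sub 7 for 6: 3·7; = 21; G_3 = 21−1 = 20
step 3: 20 = 2·7 + 6; sub 8 for 7: 2·8 + 6; = 22; G_4 = 22−1 = 21
step 4: 21 = 2·8 + 5; sub 9 for 8: 2·9 + 5; = 23; G_5 = 23−1 = 22
step 5: 22 = 2·9 + 4; sub 10 for 9: 2·10 + 4; = 24; G_6 = 24−1 = 23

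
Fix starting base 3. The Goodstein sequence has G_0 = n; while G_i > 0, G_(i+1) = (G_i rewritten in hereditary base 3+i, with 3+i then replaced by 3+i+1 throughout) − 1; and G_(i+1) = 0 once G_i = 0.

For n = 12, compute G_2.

(0) 12|_3 = 3^2 + 3 ↦ 4^2 + 4|_4 = 20 ⇒ 19
(1) 19|_4 = 4^2 + 3 ↦ 5^2 + 3|_5 = 28 ⇒ 27

27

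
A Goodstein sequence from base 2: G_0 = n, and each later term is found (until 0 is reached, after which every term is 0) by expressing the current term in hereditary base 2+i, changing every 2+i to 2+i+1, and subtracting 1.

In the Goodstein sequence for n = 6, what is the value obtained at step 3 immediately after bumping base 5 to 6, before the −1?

46656

base 2: 6 = 2^2 + 2; at 3: 3^3 + 3 = 30; next = 29
base 3: 29 = 3^3 + 2; at 4: 4^4 + 2 = 258; next = 257
base 4: 257 = 4^4 + 1; at 5: 5^5 + 1 = 3126; next = 3125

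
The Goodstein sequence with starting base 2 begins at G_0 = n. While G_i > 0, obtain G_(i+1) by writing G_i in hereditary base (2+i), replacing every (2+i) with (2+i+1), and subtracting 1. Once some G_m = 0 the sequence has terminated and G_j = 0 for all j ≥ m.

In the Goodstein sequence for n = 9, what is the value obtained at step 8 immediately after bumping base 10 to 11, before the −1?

855935016216

i=0: 9 = 2^(2 + 1) + 1 (b=2); 2→3: 3^(3 + 1) + 1 = 82; 82−1 = 81
i=1: 81 = 3^(3 + 1) (b=3); 3→4: 4^(4 + 1) = 1024; 1024−1 = 1023
i=2: 1023 = 3·4^4 + 3·4^3 + 3·4^2 + 3·4 + 3 (b=4); 4→5: 3·5^5 + 3·5^3 + 3·5^2 + 3·5 + 3 = 9843; 9843−1 = 9842
i=3: 9842 = 3·5^5 + 3·5^3 + 3·5^2 + 3·5 + 2 (b=5); 5→6: 3·6^6 + 3·6^3 + 3·6^2 + 3·6 + 2 = 140744; 140744−1 = 140743
i=4: 140743 = 3·6^6 + 3·6^3 + 3·6^2 + 3·6 + 1 (b=6); 6→7: 3·7^7 + 3·7^3 + 3·7^2 + 3·7 + 1 = 2471827; 2471827−1 = 2471826
i=5: 2471826 = 3·7^7 + 3·7^3 + 3·7^2 + 3·7 (b=7); 7→8: 3·8^8 + 3·8^3 + 3·8^2 + 3·8 = 50333400; 50333400−1 = 50333399
i=6: 50333399 = 3·8^8 + 3·8^3 + 3·8^2 + 2·8 + 7 (b=8); 8→9: 3·9^9 + 3·9^3 + 3·9^2 + 2·9 + 7 = 1162263922; 1162263922−1 = 1162263921
i=7: 1162263921 = 3·9^9 + 3·9^3 + 3·9^2 + 2·9 + 6 (b=9); 9→10: 3·10^10 + 3·10^3 + 3·10^2 + 2·10 + 6 = 30000003326; 30000003326−1 = 30000003325
i=8: 30000003325 = 3·10^10 + 3·10^3 + 3·10^2 + 2·10 + 5 (b=10); 10→11: 3·11^11 + 3·11^3 + 3·11^2 + 2·11 + 5 = 855935016216; 855935016216−1 = 855935016215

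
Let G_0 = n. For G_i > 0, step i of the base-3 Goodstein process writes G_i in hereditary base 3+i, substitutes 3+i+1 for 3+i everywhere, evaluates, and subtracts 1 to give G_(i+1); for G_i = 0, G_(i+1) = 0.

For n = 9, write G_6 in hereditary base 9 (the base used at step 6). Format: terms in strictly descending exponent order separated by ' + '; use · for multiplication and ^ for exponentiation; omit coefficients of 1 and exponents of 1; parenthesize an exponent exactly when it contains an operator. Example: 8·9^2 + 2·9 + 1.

base 3: 9 = 3^2; at 4: 4^2 = 16; next = 15
base 4: 15 = 3·4 + 3; at 5: 3·5 + 3 = 18; next = 17
base 5: 17 = 3·5 + 2; at 6: 3·6 + 2 = 20; next = 19
base 6: 19 = 3·6 + 1; at 7: 3·7 + 1 = 22; next = 21
base 7: 21 = 3·7; at 8: 3·8 = 24; next = 23
base 8: 23 = 2·8 + 7; at 9: 2·9 + 7 = 25; next = 24

2·9 + 6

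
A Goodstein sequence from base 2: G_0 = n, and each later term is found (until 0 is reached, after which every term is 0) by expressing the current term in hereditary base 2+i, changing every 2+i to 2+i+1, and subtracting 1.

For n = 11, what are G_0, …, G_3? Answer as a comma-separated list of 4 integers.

11, 84, 1027, 15627

step 0: 11 = 2^(2 + 1) + 2 + 1; sub 3 for 2: 3^(3 + 1) + 3 + 1; = 85; G_1 = 85−1 = 84
step 1: 84 = 3^(3 + 1) + 3; sub 4 for 3: 4^(4 + 1) + 4; = 1028; G_2 = 1028−1 = 1027
step 2: 1027 = 4^(4 + 1) + 3; sub 5 for 4: 5^(5 + 1) + 3; = 15628; G_3 = 15628−1 = 15627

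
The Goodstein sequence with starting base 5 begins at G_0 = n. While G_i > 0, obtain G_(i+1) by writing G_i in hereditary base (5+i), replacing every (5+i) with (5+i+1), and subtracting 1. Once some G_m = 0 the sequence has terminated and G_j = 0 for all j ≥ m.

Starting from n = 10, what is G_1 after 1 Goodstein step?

G_0=10  [base 5] 2·5  →[5↦6]→  2·6 = 12  −1 ⇒ G_1=11
G_1=11  [base 6] 6 + 5  →[6↦7]→  7 + 5 = 12  −1 ⇒ G_2=11

11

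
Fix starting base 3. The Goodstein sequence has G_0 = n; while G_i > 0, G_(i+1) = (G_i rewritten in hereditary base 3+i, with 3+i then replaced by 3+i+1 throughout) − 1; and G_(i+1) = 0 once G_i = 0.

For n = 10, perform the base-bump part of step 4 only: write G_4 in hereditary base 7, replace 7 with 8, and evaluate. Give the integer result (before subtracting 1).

34

10 —HB3→ 3^2 + 1 —bump→ 4^2 + 1 = 17 —(−1)→ 16
16 —HB4→ 4^2 —bump→ 5^2 = 25 —(−1)→ 24
24 —HB5→ 4·5 + 4 —bump→ 4·6 + 4 = 28 —(−1)→ 27
27 —HB6→ 4·6 + 3 —bump→ 4·7 + 3 = 31 —(−1)→ 30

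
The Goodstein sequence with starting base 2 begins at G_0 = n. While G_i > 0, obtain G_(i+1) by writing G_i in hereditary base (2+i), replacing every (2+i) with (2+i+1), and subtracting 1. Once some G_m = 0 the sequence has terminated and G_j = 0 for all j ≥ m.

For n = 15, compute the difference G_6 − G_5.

144406599

G_0=15  [base 2] 2^(2 + 1) + 2^2 + 2 + 1  →[2↦3]→  3^(3 + 1) + 3^3 + 3 + 1 = 112  −1 ⇒ G_1=111
G_1=111  [base 3] 3^(3 + 1) + 3^3 + 3  →[3↦4]→  4^(4 + 1) + 4^4 + 4 = 1284  −1 ⇒ G_2=1283
G_2=1283  [base 4] 4^(4 + 1) + 4^4 + 3  →[4↦5]→  5^(5 + 1) + 5^5 + 3 = 18753  −1 ⇒ G_3=18752
G_3=18752  [base 5] 5^(5 + 1) + 5^5 + 2  →[5↦6]→  6^(6 + 1) + 6^6 + 2 = 326594  −1 ⇒ G_4=326593
G_4=326593  [base 6] 6^(6 + 1) + 6^6 + 1  →[6↦7]→  7^(7 + 1) + 7^7 + 1 = 6588345  −1 ⇒ G_5=6588344
G_5=6588344  [base 7] 7^(7 + 1) + 7^7  →[7↦8]→  8^(8 + 1) + 8^8 = 150994944  −1 ⇒ G_6=150994943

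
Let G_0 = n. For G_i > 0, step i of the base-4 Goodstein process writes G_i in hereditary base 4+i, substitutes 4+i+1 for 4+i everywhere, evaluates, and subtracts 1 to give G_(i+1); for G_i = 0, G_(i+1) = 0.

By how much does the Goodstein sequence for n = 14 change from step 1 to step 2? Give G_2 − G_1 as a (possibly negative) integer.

2

G_0=14  [base 4] 3·4 + 2  →[4↦5]→  3·5 + 2 = 17  −1 ⇒ G_1=16
G_1=16  [base 5] 3·5 + 1  →[5↦6]→  3·6 + 1 = 19  −1 ⇒ G_2=18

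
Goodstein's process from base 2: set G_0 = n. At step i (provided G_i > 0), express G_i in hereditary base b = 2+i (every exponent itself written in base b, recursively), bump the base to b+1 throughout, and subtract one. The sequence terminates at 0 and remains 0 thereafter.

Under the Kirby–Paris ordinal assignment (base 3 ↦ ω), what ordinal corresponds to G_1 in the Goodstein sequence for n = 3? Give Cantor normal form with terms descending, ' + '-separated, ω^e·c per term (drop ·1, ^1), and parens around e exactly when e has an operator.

ω

3 —HB2→ 2 + 1 —bump→ 3 + 1 = 4 —(−1)→ 3
3 —HB3→ 3 —bump→ 4 = 4 —(−1)→ 3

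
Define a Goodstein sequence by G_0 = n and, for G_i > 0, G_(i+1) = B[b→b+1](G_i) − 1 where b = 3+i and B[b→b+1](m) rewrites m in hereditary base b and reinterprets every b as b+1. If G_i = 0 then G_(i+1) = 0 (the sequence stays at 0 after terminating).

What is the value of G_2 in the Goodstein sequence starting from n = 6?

7

6 —HB3→ 2·3 —bump→ 2·4 = 8 —(−1)→ 7
7 —HB4→ 4 + 3 —bump→ 5 + 3 = 8 —(−1)→ 7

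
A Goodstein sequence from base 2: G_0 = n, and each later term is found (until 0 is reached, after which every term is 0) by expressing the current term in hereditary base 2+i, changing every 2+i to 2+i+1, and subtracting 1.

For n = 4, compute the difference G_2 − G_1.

15

step 0: 4 = 2^2; sub 3 for 2: 3^3; = 27; G_1 = 27−1 = 26
step 1: 26 = 2·3^2 + 2·3 + 2; sub 4 for 3: 2·4^2 + 2·4 + 2; = 42; G_2 = 42−1 = 41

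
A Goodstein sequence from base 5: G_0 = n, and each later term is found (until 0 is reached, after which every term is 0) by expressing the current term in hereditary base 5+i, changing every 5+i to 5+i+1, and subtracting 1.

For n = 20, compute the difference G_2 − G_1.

2

[0] 20 ≡ 4·5 (base 5). Lift 6: 24. −1: 23.
[1] 23 ≡ 3·6 + 5 (base 6). Lift 7: 26. −1: 25.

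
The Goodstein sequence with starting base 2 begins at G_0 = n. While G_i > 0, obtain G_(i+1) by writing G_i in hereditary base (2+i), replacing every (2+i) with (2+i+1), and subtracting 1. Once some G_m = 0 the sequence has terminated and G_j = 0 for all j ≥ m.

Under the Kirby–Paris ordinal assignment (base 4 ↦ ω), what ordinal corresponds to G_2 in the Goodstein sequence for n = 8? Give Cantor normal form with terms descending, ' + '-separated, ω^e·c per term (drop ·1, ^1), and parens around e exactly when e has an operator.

ω^ω·2 + ω^2·2 + ω·2 + 1

[0] 8 ≡ 2^(2 + 1) (base 2). Lift 3: 81. −1: 80.
[1] 80 ≡ 2·3^3 + 2·3^2 + 2·3 + 2 (base 3). Lift 4: 554. −1: 553.
[2] 553 ≡ 2·4^4 + 2·4^2 + 2·4 + 1 (base 4). Lift 5: 6311. −1: 6310.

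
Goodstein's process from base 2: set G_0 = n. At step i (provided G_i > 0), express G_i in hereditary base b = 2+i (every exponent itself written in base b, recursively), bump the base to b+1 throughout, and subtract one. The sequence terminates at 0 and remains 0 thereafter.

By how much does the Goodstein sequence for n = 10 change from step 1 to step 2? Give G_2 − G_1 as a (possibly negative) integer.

942

step 0: 10 = 2^(2 + 1) + 2; sub 3 for 2: 3^(3 + 1) + 3; = 84; G_1 = 84−1 = 83
step 1: 83 = 3^(3 + 1) + 2; sub 4 for 3: 4^(4 + 1) + 2; = 1026; G_2 = 1026−1 = 1025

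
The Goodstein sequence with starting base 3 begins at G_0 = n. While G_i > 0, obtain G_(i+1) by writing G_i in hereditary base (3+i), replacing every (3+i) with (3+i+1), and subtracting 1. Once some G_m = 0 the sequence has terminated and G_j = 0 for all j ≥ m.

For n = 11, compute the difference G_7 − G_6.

4

[0] 11 ≡ 3^2 + 2 (base 3). Lift 4: 18. −1: 17.
[1] 17 ≡ 4^2 + 1 (base 4). Lift 5: 26. −1: 25.
[2] 25 ≡ 5^2 (base 5). Lift 6: 36. −1: 35.
[3] 35 ≡ 5·6 + 5 (base 6). Lift 7: 40. −1: 39.
[4] 39 ≡ 5·7 + 4 (base 7). Lift 8: 44. −1: 43.
[5] 43 ≡ 5·8 + 3 (base 8). Lift 9: 48. −1: 47.
[6] 47 ≡ 5·9 + 2 (base 9). Lift 10: 52. −1: 51.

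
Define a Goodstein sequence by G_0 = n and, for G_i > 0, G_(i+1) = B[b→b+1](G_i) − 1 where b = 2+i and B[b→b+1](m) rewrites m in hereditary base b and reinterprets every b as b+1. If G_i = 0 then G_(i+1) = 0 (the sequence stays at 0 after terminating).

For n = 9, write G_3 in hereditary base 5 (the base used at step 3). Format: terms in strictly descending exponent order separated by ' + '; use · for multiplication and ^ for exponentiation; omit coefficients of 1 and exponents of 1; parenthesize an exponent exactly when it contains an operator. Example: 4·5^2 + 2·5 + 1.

9 —HB2→ 2^(2 + 1) + 1 —bump→ 3^(3 + 1) + 1 = 82 —(−1)→ 81
81 —HB3→ 3^(3 + 1) —bump→ 4^(4 + 1) = 1024 —(−1)→ 1023
1023 —HB4→ 3·4^4 + 3·4^3 + 3·4^2 + 3·4 + 3 —bump→ 3·5^5 + 3·5^3 + 3·5^2 + 3·5 + 3 = 9843 —(−1)→ 9842
9842 —HB5→ 3·5^5 + 3·5^3 + 3·5^2 + 3·5 + 2 —bump→ 3·6^6 + 3·6^3 + 3·6^2 + 3·6 + 2 = 140744 —(−1)→ 140743

3·5^5 + 3·5^3 + 3·5^2 + 3·5 + 2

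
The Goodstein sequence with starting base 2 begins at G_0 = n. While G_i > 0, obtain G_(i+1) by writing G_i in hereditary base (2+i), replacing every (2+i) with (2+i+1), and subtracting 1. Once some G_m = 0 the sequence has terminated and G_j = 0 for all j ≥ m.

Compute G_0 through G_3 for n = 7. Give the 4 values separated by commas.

7, 30, 259, 3127

7 —HB2→ 2^2 + 2 + 1 —bump→ 3^3 + 3 + 1 = 31 —(−1)→ 30
30 —HB3→ 3^3 + 3 —bump→ 4^4 + 4 = 260 —(−1)→ 259
259 —HB4→ 4^4 + 3 —bump→ 5^5 + 3 = 3128 —(−1)→ 3127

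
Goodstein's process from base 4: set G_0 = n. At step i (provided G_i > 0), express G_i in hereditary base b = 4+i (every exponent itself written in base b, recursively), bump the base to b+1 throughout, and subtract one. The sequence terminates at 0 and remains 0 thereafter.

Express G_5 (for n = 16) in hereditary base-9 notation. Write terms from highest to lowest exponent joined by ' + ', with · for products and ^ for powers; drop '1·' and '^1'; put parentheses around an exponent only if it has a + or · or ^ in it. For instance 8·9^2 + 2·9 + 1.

G_0 = 16. HB_4(16) = 4^2. Bump = 25. G_1 = 24.
G_1 = 24. HB_5(24) = 4·5 + 4. Bump = 28. G_2 = 27.
G_2 = 27. HB_6(27) = 4·6 + 3. Bump = 31. G_3 = 30.
G_3 = 30. HB_7(30) = 4·7 + 2. Bump = 34. G_4 = 33.
G_4 = 33. HB_8(33) = 4·8 + 1. Bump = 37. G_5 = 36.
G_5 = 36. HB_9(36) = 4·9. Bump = 40. G_6 = 39.

4·9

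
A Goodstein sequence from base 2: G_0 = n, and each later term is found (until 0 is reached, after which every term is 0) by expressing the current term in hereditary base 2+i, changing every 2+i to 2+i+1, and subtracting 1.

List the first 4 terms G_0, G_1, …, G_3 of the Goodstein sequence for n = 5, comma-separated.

5, 27, 255, 467

5 —HB2→ 2^2 + 1 —bump→ 3^3 + 1 = 28 —(−1)→ 27
27 —HB3→ 3^3 —bump→ 4^4 = 256 —(−1)→ 255
255 —HB4→ 3·4^3 + 3·4^2 + 3·4 + 3 —bump→ 3·5^3 + 3·5^2 + 3·5 + 3 = 468 —(−1)→ 467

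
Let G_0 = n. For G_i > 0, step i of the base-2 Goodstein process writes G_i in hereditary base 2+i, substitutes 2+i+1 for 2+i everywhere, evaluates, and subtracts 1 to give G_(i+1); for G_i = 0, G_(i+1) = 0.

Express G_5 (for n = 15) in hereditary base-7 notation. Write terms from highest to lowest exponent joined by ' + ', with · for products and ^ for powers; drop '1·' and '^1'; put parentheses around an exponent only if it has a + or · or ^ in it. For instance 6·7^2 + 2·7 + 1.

G_0 = 15. HB_2(15) = 2^(2 + 1) + 2^2 + 2 + 1. Bump = 112. G_1 = 111.
G_1 = 111. HB_3(111) = 3^(3 + 1) + 3^3 + 3. Bump = 1284. G_2 = 1283.
G_2 = 1283. HB_4(1283) = 4^(4 + 1) + 4^4 + 3. Bump = 18753. G_3 = 18752.
G_3 = 18752. HB_5(18752) = 5^(5 + 1) + 5^5 + 2. Bump = 326594. G_4 = 326593.
G_4 = 326593. HB_6(326593) = 6^(6 + 1) + 6^6 + 1. Bump = 6588345. G_5 = 6588344.
G_5 = 6588344. HB_7(6588344) = 7^(7 + 1) + 7^7. Bump = 150994944. G_6 = 150994943.

7^(7 + 1) + 7^7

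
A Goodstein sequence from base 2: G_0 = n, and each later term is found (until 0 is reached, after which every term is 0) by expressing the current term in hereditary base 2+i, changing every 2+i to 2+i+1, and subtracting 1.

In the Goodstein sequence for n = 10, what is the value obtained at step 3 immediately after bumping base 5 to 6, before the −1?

G_0=10  [base 2] 2^(2 + 1) + 2  →[2↦3]→  3^(3 + 1) + 3 = 84  −1 ⇒ G_1=83
G_1=83  [base 3] 3^(3 + 1) + 2  →[3↦4]→  4^(4 + 1) + 2 = 1026  −1 ⇒ G_2=1025
G_2=1025  [base 4] 4^(4 + 1) + 1  →[4↦5]→  5^(5 + 1) + 1 = 15626  −1 ⇒ G_3=15625
G_3=15625  [base 5] 5^(5 + 1)  →[5↦6]→  6^(6 + 1) = 279936  −1 ⇒ G_4=279935

279936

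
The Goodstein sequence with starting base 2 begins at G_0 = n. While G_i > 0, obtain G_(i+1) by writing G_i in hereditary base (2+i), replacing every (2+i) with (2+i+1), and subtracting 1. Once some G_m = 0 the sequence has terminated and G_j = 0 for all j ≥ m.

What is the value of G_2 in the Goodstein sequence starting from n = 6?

257

base 2: 6 = 2^2 + 2; at 3: 3^3 + 3 = 30; next = 29
base 3: 29 = 3^3 + 2; at 4: 4^4 + 2 = 258; next = 257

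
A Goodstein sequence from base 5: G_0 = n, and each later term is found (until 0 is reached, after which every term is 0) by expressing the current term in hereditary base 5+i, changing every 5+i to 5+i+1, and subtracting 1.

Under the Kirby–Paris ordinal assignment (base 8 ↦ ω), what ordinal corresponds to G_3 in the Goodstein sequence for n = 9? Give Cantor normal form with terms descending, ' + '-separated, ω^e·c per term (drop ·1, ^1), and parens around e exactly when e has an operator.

i=0: 9 = 5 + 4 (b=5); 5→6: 6 + 4 = 10; 10−1 = 9
i=1: 9 = 6 + 3 (b=6); 6→7: 7 + 3 = 10; 10−1 = 9
i=2: 9 = 7 + 2 (b=7); 7→8: 8 + 2 = 10; 10−1 = 9
i=3: 9 = 8 + 1 (b=8); 8→9: 9 + 1 = 10; 10−1 = 9

ω + 1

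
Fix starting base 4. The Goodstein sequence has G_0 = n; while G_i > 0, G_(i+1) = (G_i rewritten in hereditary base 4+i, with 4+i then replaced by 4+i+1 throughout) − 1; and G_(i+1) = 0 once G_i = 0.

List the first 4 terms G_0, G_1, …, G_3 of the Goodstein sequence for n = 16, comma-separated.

16, 24, 27, 30

(0) 16|_4 = 4^2 ↦ 5^2|_5 = 25 ⇒ 24
(1) 24|_5 = 4·5 + 4 ↦ 4·6 + 4|_6 = 28 ⇒ 27
(2) 27|_6 = 4·6 + 3 ↦ 4·7 + 3|_7 = 31 ⇒ 30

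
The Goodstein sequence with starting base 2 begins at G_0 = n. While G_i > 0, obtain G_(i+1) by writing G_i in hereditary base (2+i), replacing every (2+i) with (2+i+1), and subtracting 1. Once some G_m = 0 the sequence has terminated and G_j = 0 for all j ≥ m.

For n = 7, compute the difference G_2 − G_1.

7 —HB2→ 2^2 + 2 + 1 —bump→ 3^3 + 3 + 1 = 31 —(−1)→ 30
30 —HB3→ 3^3 + 3 —bump→ 4^4 + 4 = 260 —(−1)→ 259

229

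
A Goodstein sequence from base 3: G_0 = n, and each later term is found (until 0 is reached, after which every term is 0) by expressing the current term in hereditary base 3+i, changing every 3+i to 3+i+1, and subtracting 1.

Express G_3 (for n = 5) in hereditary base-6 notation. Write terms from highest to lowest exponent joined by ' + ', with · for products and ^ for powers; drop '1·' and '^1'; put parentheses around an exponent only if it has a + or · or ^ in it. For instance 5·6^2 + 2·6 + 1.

5

G_0 = 5. HB_3(5) = 3 + 2. Bump = 6. G_1 = 5.
G_1 = 5. HB_4(5) = 4 + 1. Bump = 6. G_2 = 5.
G_2 = 5. HB_5(5) = 5. Bump = 6. G_3 = 5.
G_3 = 5. HB_6(5) = 5. Bump = 5. G_4 = 4.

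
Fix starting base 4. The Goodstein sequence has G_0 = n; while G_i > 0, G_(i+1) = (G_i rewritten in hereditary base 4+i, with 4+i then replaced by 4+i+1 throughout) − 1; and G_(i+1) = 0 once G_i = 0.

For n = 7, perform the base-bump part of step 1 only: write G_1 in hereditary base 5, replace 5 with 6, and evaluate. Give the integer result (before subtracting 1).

8

G_0 = 7. HB_4(7) = 4 + 3. Bump = 8. G_1 = 7.
G_1 = 7. HB_5(7) = 5 + 2. Bump = 8. G_2 = 7.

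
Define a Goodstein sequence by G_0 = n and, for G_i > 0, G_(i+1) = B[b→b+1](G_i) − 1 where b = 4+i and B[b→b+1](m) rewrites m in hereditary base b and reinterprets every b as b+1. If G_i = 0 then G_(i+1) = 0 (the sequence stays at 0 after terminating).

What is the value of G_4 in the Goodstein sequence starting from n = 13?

19

i=0: 13 = 3·4 + 1 (b=4); 4→5: 3·5 + 1 = 16; 16−1 = 15
i=1: 15 = 3·5 (b=5); 5→6: 3·6 = 18; 18−1 = 17
i=2: 17 = 2·6 + 5 (b=6); 6→7: 2·7 + 5 = 19; 19−1 = 18
i=3: 18 = 2·7 + 4 (b=7); 7→8: 2·8 + 4 = 20; 20−1 = 19
i=4: 19 = 2·8 + 3 (b=8); 8→9: 2·9 + 3 = 21; 21−1 = 20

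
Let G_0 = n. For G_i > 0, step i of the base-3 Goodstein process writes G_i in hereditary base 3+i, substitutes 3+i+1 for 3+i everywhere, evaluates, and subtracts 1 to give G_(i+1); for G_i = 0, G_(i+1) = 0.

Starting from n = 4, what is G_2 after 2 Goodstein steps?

4

[0] 4 ≡ 3 + 1 (base 3). Lift 4: 5. −1: 4.
[1] 4 ≡ 4 (base 4). Lift 5: 5. −1: 4.
[2] 4 ≡ 4 (base 5). Lift 6: 4. −1: 3.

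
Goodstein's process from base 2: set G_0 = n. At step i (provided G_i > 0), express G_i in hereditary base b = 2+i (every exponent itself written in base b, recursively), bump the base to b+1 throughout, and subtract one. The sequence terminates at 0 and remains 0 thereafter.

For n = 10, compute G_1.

83

10 —HB2→ 2^(2 + 1) + 2 —bump→ 3^(3 + 1) + 3 = 84 —(−1)→ 83
83 —HB3→ 3^(3 + 1) + 2 —bump→ 4^(4 + 1) + 2 = 1026 —(−1)→ 1025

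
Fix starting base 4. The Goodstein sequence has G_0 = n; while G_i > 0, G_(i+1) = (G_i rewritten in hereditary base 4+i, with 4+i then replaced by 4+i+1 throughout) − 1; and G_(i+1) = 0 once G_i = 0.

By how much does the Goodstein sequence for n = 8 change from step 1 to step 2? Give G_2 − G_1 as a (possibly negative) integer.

0

8 —HB4→ 2·4 —bump→ 2·5 = 10 —(−1)→ 9
9 —HB5→ 5 + 4 —bump→ 6 + 4 = 10 —(−1)→ 9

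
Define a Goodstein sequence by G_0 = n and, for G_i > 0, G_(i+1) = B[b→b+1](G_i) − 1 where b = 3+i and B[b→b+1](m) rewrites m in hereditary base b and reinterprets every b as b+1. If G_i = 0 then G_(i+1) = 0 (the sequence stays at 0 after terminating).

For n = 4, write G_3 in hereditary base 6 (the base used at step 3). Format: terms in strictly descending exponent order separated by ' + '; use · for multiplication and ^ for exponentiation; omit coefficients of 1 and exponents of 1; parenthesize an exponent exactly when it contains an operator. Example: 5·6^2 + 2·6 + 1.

3

step 0: 4 = 3 + 1; sub 4 for 3: 4 + 1; = 5; G_1 = 5−1 = 4
step 1: 4 = 4; sub 5 for 4: 5; = 5; G_2 = 5−1 = 4
step 2: 4 = 4; sub 6 for 5: 4; = 4; G_3 = 4−1 = 3
step 3: 3 = 3; sub 7 for 6: 3; = 3; G_4 = 3−1 = 2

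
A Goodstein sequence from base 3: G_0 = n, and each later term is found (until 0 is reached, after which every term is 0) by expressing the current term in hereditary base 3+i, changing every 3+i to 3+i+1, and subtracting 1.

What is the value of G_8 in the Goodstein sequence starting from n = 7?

8

[0] 7 ≡ 2·3 + 1 (base 3). Lift 4: 9. −1: 8.
[1] 8 ≡ 2·4 (base 4). Lift 5: 10. −1: 9.
[2] 9 ≡ 5 + 4 (base 5). Lift 6: 10. −1: 9.
[3] 9 ≡ 6 + 3 (base 6). Lift 7: 10. −1: 9.
[4] 9 ≡ 7 + 2 (base 7). Lift 8: 10. −1: 9.
[5] 9 ≡ 8 + 1 (base 8). Lift 9: 10. −1: 9.
[6] 9 ≡ 9 (base 9). Lift 10: 10. −1: 9.
[7] 9 ≡ 9 (base 10). Lift 11: 9. −1: 8.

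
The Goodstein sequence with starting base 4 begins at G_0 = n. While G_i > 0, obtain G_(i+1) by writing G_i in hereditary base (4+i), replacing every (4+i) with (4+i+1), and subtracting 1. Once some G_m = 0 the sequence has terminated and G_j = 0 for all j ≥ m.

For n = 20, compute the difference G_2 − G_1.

10

20 —HB4→ 4^2 + 4 —bump→ 5^2 + 5 = 30 —(−1)→ 29
29 —HB5→ 5^2 + 4 —bump→ 6^2 + 4 = 40 —(−1)→ 39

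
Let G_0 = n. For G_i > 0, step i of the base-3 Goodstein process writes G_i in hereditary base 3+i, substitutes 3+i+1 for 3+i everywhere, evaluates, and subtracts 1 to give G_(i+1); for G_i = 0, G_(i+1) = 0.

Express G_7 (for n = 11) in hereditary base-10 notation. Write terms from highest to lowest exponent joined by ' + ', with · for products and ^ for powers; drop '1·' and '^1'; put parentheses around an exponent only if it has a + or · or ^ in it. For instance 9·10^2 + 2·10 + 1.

5·10 + 1

G_0 = 11. HB_3(11) = 3^2 + 2. Bump = 18. G_1 = 17.
G_1 = 17. HB_4(17) = 4^2 + 1. Bump = 26. G_2 = 25.
G_2 = 25. HB_5(25) = 5^2. Bump = 36. G_3 = 35.
G_3 = 35. HB_6(35) = 5·6 + 5. Bump = 40. G_4 = 39.
G_4 = 39. HB_7(39) = 5·7 + 4. Bump = 44. G_5 = 43.
G_5 = 43. HB_8(43) = 5·8 + 3. Bump = 48. G_6 = 47.
G_6 = 47. HB_9(47) = 5·9 + 2. Bump = 52. G_7 = 51.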